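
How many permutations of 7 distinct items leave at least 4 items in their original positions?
Exactly j fixed points: C(7,j)·!(7-j); sum over j ≥ 4 (derangement numbers via !m = (m-1)·(!(m-1) + !(m-2)): !0..!3 = 1, 0, 1, 2). Σ_{j=4}^{7} C(7,j)·!(7-j) = C(7,4)·!3 + C(7,5)·!2 + C(7,6)·!1 + C(7,7)·!0 = 35·2 + 21·1 + 7·0 + 1·1 = 92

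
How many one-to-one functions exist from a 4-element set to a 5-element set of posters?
P(5,4) = 5!/(5-4)! = 120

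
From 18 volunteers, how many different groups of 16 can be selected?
C(18,16) = 18!/(16!×2!) = 153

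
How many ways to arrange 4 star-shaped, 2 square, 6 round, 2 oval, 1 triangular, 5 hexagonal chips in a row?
20! / (4! × 2! × 6! × 2! × 1! × 5!) = 293318625600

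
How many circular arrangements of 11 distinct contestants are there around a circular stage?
Circular: fix one position, arrange the rest. (11-1)! = 3628800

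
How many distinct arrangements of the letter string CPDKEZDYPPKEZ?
13! / (2! × 2! × 1! × 1! × 3! × 2! × 2!) = 64864800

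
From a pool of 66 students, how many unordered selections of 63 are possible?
C(66,63) = 66!/(63!×3!) = 45760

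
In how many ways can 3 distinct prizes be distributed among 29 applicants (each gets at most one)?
P(29,3) = 29!/(29-3)! = 21924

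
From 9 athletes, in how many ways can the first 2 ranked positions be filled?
P(9,2) = 9!/(9-2)! = 72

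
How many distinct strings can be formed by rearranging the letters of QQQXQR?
6! / (1! × 4! × 1!) = 30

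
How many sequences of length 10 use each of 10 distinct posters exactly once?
10! = 3628800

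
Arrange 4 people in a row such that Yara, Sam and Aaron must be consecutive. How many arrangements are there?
Treat the 3 as one block: (4-3+1)! × 3! = 2 × 6 = 12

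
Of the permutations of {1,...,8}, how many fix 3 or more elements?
Exactly j fixed points: C(8,j)·!(8-j); sum over j ≥ 3 (derangement numbers via !m = (m-1)·(!(m-1) + !(m-2)): !0..!5 = 1, 0, 1, 2, 9, 44). Σ_{j=3}^{8} C(8,j)·!(8-j) = C(8,3)·!5 + C(8,4)·!4 + C(8,5)·!3 + C(8,6)·!2 + C(8,7)·!1 + C(8,8)·!0 = 56·44 + 70·9 + 56·2 + 28·1 + 8·0 + 1·1 = 3235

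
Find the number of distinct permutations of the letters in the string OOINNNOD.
8! / (1! × 3! × 1! × 3!) = 1120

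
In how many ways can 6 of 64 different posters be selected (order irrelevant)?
C(64,6) = 64!/(6!×58!) = 74974368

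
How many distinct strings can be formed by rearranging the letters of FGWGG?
5! / (1! × 1! × 3!) = 20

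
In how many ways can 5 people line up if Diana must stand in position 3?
Fix one position: (5-1)! = 24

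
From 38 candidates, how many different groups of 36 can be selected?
C(38,36) = 38!/(36!×2!) = 703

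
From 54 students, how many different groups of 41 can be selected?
C(54,41) = 54!/(41!×13!) = 1108176102180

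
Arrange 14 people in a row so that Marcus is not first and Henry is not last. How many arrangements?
By inclusion-exclusion: 14! - 2×(14-1)! + (14-2)! = 87178291200 - 12454041600 + 479001600 = 75203251200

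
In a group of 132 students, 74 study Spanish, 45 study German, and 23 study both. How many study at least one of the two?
|A∪B| = |A| + |B| - |A∩B| = 74 + 45 - 23 = 96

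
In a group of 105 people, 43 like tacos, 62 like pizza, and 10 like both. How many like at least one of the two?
|A∪B| = |A| + |B| - |A∩B| = 43 + 62 - 10 = 95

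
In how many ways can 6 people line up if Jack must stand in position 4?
Fix one position: (6-1)! = 120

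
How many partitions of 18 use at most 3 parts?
By conjugation, equals partitions of 18 into parts ≤ 3. Let r_j(i) = number of partitions of i into parts ≤ j, for i = 0..18. r_1(i) = 1 for all i; r_j(i) = r_{j-1}(i) + r_j(i-j). Rows j = 2..3: ≤2: 1 1 2 2 3 3 4 4 5 5 6 6 7 7 8 8 9 9 10; ≤3: 1 1 2 3 4 5 7 8 10 12 14 16 19 21 24 27 30 33 37. r_3(18) = 37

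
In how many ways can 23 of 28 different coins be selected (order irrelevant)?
C(28,23) = 28!/(23!×5!) = 98280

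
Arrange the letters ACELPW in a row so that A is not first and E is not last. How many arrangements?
By inclusion-exclusion: 6! - 2×(6-1)! + (6-2)! = 720 - 240 + 24 = 504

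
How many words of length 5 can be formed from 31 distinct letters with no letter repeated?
P(31,5) = 31!/(31-5)! = 20389320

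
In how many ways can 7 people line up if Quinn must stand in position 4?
Fix one position: (7-1)! = 720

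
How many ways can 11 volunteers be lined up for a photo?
11! = 39916800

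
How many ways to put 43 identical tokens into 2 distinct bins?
C(43+2-1, 2-1) = C(44, 1) = 44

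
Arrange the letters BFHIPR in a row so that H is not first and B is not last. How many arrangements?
By inclusion-exclusion: 6! - 2×(6-1)! + (6-2)! = 720 - 240 + 24 = 504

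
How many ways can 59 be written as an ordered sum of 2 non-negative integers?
C(59+2-1, 2-1) = C(60, 1) = 60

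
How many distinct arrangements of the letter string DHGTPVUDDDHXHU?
14! / (2! × 1! × 4! × 1! × 1! × 1! × 1! × 3!) = 302702400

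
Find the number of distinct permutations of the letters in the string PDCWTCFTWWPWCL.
14! / (3! × 2! × 2! × 1! × 4! × 1! × 1!) = 151351200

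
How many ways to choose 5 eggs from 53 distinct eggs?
C(53,5) = 53!/(5!×48!) = 2869685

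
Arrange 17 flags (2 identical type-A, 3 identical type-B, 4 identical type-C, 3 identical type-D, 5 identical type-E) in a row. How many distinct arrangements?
17! / (2! × 3! × 4! × 3! × 5!) = 1715313600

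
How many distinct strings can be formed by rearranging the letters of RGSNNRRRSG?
10! / (2! × 4! × 2! × 2!) = 18900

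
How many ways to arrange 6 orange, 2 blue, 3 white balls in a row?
11! / (6! × 2! × 3!) = 4620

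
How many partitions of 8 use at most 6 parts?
By conjugation, equals partitions of 8 into parts ≤ 6. Let r_j(i) = number of partitions of i into parts ≤ j, for i = 0..8. r_1(i) = 1 for all i; r_j(i) = r_{j-1}(i) + r_j(i-j). Rows j = 2..6: ≤2: 1 1 2 2 3 3 4 4 5; ≤3: 1 1 2 3 4 5 7 8 10; ≤4: 1 1 2 3 5 6 9 11 15; ≤5: 1 1 2 3 5 7 10 13 18; ≤6: 1 1 2 3 5 7 11 14 20. r_6(8) = 20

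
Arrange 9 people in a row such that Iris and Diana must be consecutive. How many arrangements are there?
Treat the 2 as one block: (9-2+1)! × 2! = 40320 × 2 = 80640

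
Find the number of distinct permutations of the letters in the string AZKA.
4! / (1! × 2! × 1!) = 12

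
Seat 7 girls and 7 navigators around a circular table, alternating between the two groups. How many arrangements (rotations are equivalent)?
Fix one of the girls: (7-1)! ways for the remaining girls, × 7! ways for the navigators = 720 × 5040 = 3628800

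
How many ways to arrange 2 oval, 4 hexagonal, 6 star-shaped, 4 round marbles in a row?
16! / (2! × 4! × 6! × 4!) = 25225200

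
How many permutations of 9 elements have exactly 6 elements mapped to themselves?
Choose the 6 fixed points C(9,6) = 84, derange the rest: !3 = Σ_{j=0}^{3} (-1)^j·3!/j! = 6 - 6 + 3 - 1 = 2. Product = 84 × 2 = 168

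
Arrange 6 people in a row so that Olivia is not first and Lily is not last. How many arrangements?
By inclusion-exclusion: 6! - 2×(6-1)! + (6-2)! = 720 - 240 + 24 = 504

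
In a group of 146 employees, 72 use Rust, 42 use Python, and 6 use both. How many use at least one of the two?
|A∪B| = |A| + |B| - |A∩B| = 72 + 42 - 6 = 108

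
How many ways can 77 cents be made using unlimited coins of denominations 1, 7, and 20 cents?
Coefficient of x^77 in 1/(1-x^1) · 1/(1-x^7) · 1/(1-x^20). Case on j = number of 20-cent coins (j = 0..3); remainder r = 77 - 20j is made from {1,7} in ⌊r/7⌋+1 ways. r = 77, 57, 37, 17 → 12 + 9 + 6 + 3 = 30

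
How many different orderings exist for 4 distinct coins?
4! = 24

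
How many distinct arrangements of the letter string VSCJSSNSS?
9! / (5! × 1! × 1! × 1! × 1!) = 3024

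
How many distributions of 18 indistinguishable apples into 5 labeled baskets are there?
C(18+5-1, 5-1) = C(22, 4) = 7315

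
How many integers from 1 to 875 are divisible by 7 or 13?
⌊875/7⌋ + ⌊875/13⌋ - ⌊875/91⌋ = 125 + 67 - 9 = 183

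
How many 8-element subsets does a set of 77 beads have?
C(77,8) = 77!/(8!×69!) = 21042072975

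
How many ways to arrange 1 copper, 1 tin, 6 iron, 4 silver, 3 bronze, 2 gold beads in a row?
17! / (1! × 1! × 6! × 4! × 3! × 2!) = 1715313600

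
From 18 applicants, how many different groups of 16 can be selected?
C(18,16) = 18!/(16!×2!) = 153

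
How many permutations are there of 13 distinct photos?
13! = 6227020800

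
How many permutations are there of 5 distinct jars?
5! = 120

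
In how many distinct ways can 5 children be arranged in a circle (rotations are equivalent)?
Circular: fix one position, arrange the rest. (5-1)! = 24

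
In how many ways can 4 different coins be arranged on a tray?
4! = 24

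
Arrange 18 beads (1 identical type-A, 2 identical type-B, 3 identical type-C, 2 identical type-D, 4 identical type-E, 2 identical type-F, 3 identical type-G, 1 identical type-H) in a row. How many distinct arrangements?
18! / (1! × 2! × 3! × 2! × 4! × 2! × 3! × 1!) = 926269344000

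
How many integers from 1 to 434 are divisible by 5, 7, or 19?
⌊434/5⌋+⌊434/7⌋+⌊434/19⌋ - ⌊434/35⌋-⌊434/95⌋-⌊434/133⌋ + ⌊434/665⌋ = 86+62+22 - 12-4-3 + 0 = 151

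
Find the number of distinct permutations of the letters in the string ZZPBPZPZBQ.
10! / (1! × 3! × 4! × 2!) = 12600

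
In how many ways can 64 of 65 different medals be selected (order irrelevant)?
C(65,64) = 65!/(64!×1!) = 65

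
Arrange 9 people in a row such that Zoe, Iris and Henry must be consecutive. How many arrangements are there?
Treat the 3 as one block: (9-3+1)! × 3! = 5040 × 6 = 30240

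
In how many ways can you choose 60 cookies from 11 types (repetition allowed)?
C(60+11-1, 11-1) = C(70, 10) = 396704524216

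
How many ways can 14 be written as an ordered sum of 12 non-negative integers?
C(14+12-1, 12-1) = C(25, 11) = 4457400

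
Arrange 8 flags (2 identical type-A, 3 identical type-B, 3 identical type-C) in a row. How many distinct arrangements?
8! / (2! × 3! × 3!) = 560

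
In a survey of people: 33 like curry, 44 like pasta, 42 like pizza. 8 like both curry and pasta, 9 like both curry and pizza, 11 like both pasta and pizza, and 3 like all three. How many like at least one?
|A∪B∪C| = 33+44+42-8-9-11+3 = 94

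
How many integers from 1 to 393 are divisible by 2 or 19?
⌊393/2⌋ + ⌊393/19⌋ - ⌊393/38⌋ = 196 + 20 - 10 = 206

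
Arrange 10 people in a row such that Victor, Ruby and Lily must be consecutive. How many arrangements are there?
Treat the 3 as one block: (10-3+1)! × 3! = 40320 × 6 = 241920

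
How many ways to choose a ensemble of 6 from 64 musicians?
C(64,6) = 64!/(6!×58!) = 74974368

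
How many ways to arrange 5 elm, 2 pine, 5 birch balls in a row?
12! / (5! × 2! × 5!) = 16632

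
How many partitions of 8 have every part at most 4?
Let r_j(i) = number of partitions of i into parts ≤ j, for i = 0..8. r_1(i) = 1 for all i; r_j(i) = r_{j-1}(i) + r_j(i-j). Rows j = 2..4: ≤2: 1 1 2 2 3 3 4 4 5; ≤3: 1 1 2 3 4 5 7 8 10; ≤4: 1 1 2 3 5 6 9 11 15. r_4(8) = 15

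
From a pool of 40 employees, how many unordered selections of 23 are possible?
C(40,23) = 40!/(23!×17!) = 88732378800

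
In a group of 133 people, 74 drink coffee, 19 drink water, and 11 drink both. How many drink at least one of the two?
|A∪B| = |A| + |B| - |A∩B| = 74 + 19 - 11 = 82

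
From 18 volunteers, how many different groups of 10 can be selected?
C(18,10) = 18!/(10!×8!) = 43758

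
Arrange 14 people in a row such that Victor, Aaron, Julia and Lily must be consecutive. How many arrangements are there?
Treat the 4 as one block: (14-4+1)! × 4! = 39916800 × 24 = 958003200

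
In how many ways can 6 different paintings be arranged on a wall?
6! = 720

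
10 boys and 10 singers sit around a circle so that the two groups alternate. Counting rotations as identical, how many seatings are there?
Fix one of the boys: (10-1)! ways for the remaining boys, × 10! ways for the singers = 362880 × 3628800 = 1316818944000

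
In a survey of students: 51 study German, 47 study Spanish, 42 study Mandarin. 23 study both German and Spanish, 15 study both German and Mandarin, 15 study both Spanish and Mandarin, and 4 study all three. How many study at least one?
|A∪B∪C| = 51+47+42-23-15-15+4 = 91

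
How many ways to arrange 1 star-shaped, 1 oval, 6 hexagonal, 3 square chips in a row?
11! / (1! × 1! × 6! × 3!) = 9240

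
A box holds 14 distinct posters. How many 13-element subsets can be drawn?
C(14,13) = 14!/(13!×1!) = 14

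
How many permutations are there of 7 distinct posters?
7! = 5040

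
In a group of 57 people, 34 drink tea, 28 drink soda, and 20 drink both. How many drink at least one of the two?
|A∪B| = |A| + |B| - |A∩B| = 34 + 28 - 20 = 42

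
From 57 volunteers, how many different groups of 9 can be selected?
C(57,9) = 57!/(9!×48!) = 8996462475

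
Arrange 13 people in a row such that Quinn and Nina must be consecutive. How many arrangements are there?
Treat the 2 as one block: (13-2+1)! × 2! = 479001600 × 2 = 958003200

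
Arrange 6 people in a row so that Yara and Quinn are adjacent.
Treat as block: (6-1)! × 2! = 120 × 2 = 240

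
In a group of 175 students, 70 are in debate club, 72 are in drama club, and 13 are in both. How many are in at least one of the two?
|A∪B| = |A| + |B| - |A∩B| = 70 + 72 - 13 = 129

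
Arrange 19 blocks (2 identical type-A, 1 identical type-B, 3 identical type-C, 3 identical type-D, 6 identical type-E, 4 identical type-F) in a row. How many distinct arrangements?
19! / (2! × 1! × 3! × 3! × 6! × 4!) = 97772875200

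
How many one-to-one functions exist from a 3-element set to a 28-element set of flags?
P(28,3) = 28!/(28-3)! = 19656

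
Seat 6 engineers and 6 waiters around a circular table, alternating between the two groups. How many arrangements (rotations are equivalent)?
Fix one of the engineers: (6-1)! ways for the remaining engineers, × 6! ways for the waiters = 120 × 720 = 86400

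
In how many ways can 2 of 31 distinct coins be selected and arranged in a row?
P(31,2) = 31!/(31-2)! = 930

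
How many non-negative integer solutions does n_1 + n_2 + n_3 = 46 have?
C(46+3-1, 3-1) = C(48, 2) = 1128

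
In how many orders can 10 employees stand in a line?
10! = 3628800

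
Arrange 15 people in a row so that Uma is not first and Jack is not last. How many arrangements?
By inclusion-exclusion: 15! - 2×(15-1)! + (15-2)! = 1307674368000 - 174356582400 + 6227020800 = 1139544806400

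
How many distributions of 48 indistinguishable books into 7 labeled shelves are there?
C(48+7-1, 7-1) = C(54, 6) = 25827165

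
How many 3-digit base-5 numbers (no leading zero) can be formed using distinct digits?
First digit: 4 choices (nonzero). Then descending: 4 × 4 × 3 = 48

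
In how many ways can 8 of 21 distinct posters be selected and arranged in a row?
P(21,8) = 21!/(21-8)! = 8204716800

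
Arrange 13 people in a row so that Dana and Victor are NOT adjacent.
Total - adjacent = 13! - (13-1)!×2 = 6227020800 - 958003200 = 5269017600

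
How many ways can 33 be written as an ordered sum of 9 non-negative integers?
C(33+9-1, 9-1) = C(41, 8) = 95548245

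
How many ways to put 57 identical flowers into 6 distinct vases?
C(57+6-1, 6-1) = C(62, 5) = 6471002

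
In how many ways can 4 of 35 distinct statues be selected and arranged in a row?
P(35,4) = 35!/(35-4)! = 1256640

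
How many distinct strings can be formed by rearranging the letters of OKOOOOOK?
8! / (6! × 2!) = 28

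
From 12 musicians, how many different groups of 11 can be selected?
C(12,11) = 12!/(11!×1!) = 12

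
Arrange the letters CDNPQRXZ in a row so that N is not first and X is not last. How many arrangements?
By inclusion-exclusion: 8! - 2×(8-1)! + (8-2)! = 40320 - 10080 + 720 = 30960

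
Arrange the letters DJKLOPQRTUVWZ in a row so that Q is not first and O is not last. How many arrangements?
By inclusion-exclusion: 13! - 2×(13-1)! + (13-2)! = 6227020800 - 958003200 + 39916800 = 5308934400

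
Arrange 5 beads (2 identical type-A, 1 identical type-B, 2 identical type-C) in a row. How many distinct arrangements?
5! / (2! × 1! × 2!) = 30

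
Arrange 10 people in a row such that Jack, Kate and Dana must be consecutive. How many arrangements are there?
Treat the 3 as one block: (10-3+1)! × 3! = 40320 × 6 = 241920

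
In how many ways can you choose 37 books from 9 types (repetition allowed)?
C(37+9-1, 9-1) = C(45, 8) = 215553195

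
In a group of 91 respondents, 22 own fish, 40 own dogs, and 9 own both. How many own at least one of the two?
|A∪B| = |A| + |B| - |A∩B| = 22 + 40 - 9 = 53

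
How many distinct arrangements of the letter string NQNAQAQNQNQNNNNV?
16! / (8! × 1! × 2! × 5!) = 2162160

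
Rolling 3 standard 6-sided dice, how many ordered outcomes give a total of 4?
Coefficient of x^4 in (x + x² + ... + x^6)^3. By inclusion-exclusion on dice exceeding 6: Σ_j (-1)^j C(3,j)·C(4-1-6j, 2) = C(3,0)·C(3,2) = 1·3 = 3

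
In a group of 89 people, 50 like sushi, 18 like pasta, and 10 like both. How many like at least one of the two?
|A∪B| = |A| + |B| - |A∩B| = 50 + 18 - 10 = 58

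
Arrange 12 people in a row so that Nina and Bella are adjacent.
Treat as block: (12-1)! × 2! = 39916800 × 2 = 79833600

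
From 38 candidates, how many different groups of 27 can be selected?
C(38,27) = 38!/(27!×11!) = 1203322288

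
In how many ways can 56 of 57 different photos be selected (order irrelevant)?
C(57,56) = 57!/(56!×1!) = 57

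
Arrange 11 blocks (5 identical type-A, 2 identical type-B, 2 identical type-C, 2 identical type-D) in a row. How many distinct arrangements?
11! / (5! × 2! × 2! × 2!) = 41580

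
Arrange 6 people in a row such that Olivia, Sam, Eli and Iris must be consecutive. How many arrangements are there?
Treat the 4 as one block: (6-4+1)! × 4! = 6 × 24 = 144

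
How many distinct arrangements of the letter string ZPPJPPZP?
8! / (5! × 1! × 2!) = 168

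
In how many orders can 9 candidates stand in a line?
9! = 362880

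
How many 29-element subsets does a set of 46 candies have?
C(46,29) = 46!/(29!×17!) = 1749695026860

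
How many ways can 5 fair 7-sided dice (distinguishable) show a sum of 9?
Coefficient of x^9 in (x + x² + ... + x^7)^5. By inclusion-exclusion on dice exceeding 7: Σ_j (-1)^j C(5,j)·C(9-1-7j, 4) = C(5,0)·C(8,4) = 1·70 = 70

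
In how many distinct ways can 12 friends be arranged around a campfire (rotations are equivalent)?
Circular: fix one position, arrange the rest. (12-1)! = 39916800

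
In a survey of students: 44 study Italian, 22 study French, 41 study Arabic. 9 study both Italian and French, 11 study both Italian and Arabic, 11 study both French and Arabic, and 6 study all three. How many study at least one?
|A∪B∪C| = 44+22+41-9-11-11+6 = 82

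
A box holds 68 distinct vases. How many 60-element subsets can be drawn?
C(68,60) = 68!/(60!×8!) = 7392009768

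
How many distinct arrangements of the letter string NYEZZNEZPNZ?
11! / (2! × 1! × 3! × 4! × 1!) = 138600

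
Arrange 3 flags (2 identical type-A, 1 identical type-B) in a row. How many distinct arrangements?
3! / (2! × 1!) = 3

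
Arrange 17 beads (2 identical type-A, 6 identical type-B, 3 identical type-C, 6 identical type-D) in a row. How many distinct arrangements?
17! / (2! × 6! × 3! × 6!) = 57177120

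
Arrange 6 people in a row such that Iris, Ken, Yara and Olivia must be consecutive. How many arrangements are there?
Treat the 4 as one block: (6-4+1)! × 4! = 6 × 24 = 144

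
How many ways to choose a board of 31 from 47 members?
C(47,31) = 47!/(31!×16!) = 1503232609098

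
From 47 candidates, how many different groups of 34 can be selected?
C(47,34) = 47!/(34!×13!) = 140676848445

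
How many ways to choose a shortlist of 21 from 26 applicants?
C(26,21) = 26!/(21!×5!) = 65780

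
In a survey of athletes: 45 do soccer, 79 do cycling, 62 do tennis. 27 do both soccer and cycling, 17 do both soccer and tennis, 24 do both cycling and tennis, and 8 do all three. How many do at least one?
|A∪B∪C| = 45+79+62-27-17-24+8 = 126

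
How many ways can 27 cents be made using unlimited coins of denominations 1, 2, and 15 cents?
Coefficient of x^27 in 1/(1-x^1) · 1/(1-x^2) · 1/(1-x^15). Case on j = number of 15-cent coins (j = 0..1); remainder r = 27 - 15j is made from {1,2} in ⌊r/2⌋+1 ways. r = 27, 12 → 14 + 7 = 21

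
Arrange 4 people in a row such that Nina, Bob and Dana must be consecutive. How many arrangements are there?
Treat the 3 as one block: (4-3+1)! × 3! = 2 × 6 = 12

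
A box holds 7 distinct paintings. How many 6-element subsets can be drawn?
C(7,6) = 7!/(6!×1!) = 7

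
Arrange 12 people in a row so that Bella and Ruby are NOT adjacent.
Total - adjacent = 12! - (12-1)!×2 = 479001600 - 79833600 = 399168000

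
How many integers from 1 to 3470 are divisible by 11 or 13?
⌊3470/11⌋ + ⌊3470/13⌋ - ⌊3470/143⌋ = 315 + 266 - 24 = 557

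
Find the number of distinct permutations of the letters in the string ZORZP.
5! / (1! × 1! × 1! × 2!) = 60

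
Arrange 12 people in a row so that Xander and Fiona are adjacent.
Treat as block: (12-1)! × 2! = 39916800 × 2 = 79833600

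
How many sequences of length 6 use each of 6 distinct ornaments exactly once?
6! = 720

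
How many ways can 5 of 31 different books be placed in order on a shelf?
P(31,5) = 31!/(31-5)! = 20389320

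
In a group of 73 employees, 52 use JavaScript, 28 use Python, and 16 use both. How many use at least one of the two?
|A∪B| = |A| + |B| - |A∩B| = 52 + 28 - 16 = 64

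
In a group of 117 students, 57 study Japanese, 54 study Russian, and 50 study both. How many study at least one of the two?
|A∪B| = |A| + |B| - |A∩B| = 57 + 54 - 50 = 61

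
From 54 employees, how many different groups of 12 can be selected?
C(54,12) = 54!/(12!×42!) = 343006888770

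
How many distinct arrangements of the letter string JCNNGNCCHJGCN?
13! / (4! × 2! × 2! × 4! × 1!) = 2702700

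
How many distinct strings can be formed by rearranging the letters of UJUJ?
4! / (2! × 2!) = 6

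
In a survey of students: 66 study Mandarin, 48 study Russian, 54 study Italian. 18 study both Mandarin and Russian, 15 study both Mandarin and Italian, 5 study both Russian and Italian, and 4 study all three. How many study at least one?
|A∪B∪C| = 66+48+54-18-15-5+4 = 134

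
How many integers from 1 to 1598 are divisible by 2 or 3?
⌊1598/2⌋ + ⌊1598/3⌋ - ⌊1598/6⌋ = 799 + 532 - 266 = 1065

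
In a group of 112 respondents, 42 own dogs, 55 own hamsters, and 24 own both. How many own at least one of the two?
|A∪B| = |A| + |B| - |A∩B| = 42 + 55 - 24 = 73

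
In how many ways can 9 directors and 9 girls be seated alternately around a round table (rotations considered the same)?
Fix one of the directors: (9-1)! ways for the remaining directors, × 9! ways for the girls = 40320 × 362880 = 14631321600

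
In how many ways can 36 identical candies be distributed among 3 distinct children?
C(36+3-1, 3-1) = C(38, 2) = 703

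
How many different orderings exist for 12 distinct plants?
12! = 479001600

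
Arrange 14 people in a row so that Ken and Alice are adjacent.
Treat as block: (14-1)! × 2! = 6227020800 × 2 = 12454041600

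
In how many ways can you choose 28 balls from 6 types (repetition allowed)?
C(28+6-1, 6-1) = C(33, 5) = 237336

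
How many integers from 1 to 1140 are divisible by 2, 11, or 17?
⌊1140/2⌋+⌊1140/11⌋+⌊1140/17⌋ - ⌊1140/22⌋-⌊1140/34⌋-⌊1140/187⌋ + ⌊1140/374⌋ = 570+103+67 - 51-33-6 + 3 = 653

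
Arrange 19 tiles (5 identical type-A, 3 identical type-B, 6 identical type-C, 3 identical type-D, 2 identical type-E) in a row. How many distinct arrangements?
19! / (5! × 3! × 6! × 3! × 2!) = 19554575040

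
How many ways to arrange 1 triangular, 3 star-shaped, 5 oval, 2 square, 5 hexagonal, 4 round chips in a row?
20! / (1! × 3! × 5! × 2! × 5! × 4!) = 586637251200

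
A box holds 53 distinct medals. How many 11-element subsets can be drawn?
C(53,11) = 53!/(11!×42!) = 76223753060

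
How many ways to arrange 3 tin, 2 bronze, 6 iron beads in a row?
11! / (3! × 2! × 6!) = 4620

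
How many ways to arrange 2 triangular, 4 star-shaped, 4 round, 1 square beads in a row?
11! / (2! × 4! × 4! × 1!) = 34650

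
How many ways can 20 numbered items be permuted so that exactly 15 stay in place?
Choose the 15 fixed points C(20,15) = 15504, derange the rest: !5 = Σ_{j=0}^{5} (-1)^j·5!/j! = 120 - 120 + 60 - 20 + 5 - 1 = 44. Product = 15504 × 44 = 682176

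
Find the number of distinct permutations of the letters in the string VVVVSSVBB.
9! / (2! × 2! × 5!) = 756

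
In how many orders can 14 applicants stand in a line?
14! = 87178291200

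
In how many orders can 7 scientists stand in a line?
7! = 5040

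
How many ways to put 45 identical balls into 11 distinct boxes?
C(45+11-1, 11-1) = C(55, 10) = 29248649430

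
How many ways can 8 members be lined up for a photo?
8! = 40320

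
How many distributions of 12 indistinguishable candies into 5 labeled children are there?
C(12+5-1, 5-1) = C(16, 4) = 1820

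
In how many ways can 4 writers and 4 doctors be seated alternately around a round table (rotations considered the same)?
Fix one of the writers: (4-1)! ways for the remaining writers, × 4! ways for the doctors = 6 × 24 = 144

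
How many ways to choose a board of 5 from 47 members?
C(47,5) = 47!/(5!×42!) = 1533939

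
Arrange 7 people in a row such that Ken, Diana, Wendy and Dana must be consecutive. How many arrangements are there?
Treat the 4 as one block: (7-4+1)! × 4! = 24 × 24 = 576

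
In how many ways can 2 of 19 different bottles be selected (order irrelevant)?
C(19,2) = 19!/(2!×17!) = 171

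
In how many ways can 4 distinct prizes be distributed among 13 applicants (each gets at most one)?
P(13,4) = 13!/(13-4)! = 17160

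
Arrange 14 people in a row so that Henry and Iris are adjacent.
Treat as block: (14-1)! × 2! = 6227020800 × 2 = 12454041600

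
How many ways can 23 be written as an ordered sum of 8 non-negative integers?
C(23+8-1, 8-1) = C(30, 7) = 2035800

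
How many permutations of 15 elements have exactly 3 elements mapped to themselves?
Choose the 3 fixed points C(15,3) = 455, derange the rest: !12 = Σ_{j=0}^{12} (-1)^j·12!/j! = 479001600 - 479001600 + 239500800 - 79833600 + 19958400 - 3991680 + 665280 - 95040 + 11880 - 1320 + 132 - 12 + 1 = 176214841. Product = 455 × 176214841 = 80177752655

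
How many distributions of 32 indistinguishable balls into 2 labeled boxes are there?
C(32+2-1, 2-1) = C(33, 1) = 33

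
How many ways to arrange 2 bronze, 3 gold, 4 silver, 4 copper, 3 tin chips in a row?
16! / (2! × 3! × 4! × 4! × 3!) = 504504000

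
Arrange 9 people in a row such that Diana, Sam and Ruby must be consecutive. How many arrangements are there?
Treat the 3 as one block: (9-3+1)! × 3! = 5040 × 6 = 30240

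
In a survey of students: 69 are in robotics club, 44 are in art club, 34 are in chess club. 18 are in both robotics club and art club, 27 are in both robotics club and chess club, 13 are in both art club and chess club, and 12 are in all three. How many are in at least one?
|A∪B∪C| = 69+44+34-18-27-13+12 = 101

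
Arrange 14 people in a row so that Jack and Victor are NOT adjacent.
Total - adjacent = 14! - (14-1)!×2 = 87178291200 - 12454041600 = 74724249600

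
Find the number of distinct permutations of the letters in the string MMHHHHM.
7! / (4! × 3!) = 35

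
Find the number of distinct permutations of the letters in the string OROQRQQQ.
8! / (2! × 4! × 2!) = 420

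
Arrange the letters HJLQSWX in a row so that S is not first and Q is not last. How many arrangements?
By inclusion-exclusion: 7! - 2×(7-1)! + (7-2)! = 5040 - 1440 + 120 = 3720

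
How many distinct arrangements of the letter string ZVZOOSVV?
8! / (3! × 2! × 2! × 1!) = 1680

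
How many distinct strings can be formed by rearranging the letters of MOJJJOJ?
7! / (1! × 2! × 4!) = 105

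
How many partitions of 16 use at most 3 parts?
By conjugation, equals partitions of 16 into parts ≤ 3. Let r_j(i) = number of partitions of i into parts ≤ j, for i = 0..16. r_1(i) = 1 for all i; r_j(i) = r_{j-1}(i) + r_j(i-j). Rows j = 2..3: ≤2: 1 1 2 2 3 3 4 4 5 5 6 6 7 7 8 8 9; ≤3: 1 1 2 3 4 5 7 8 10 12 14 16 19 21 24 27 30. r_3(16) = 30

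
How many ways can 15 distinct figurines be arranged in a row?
15! = 1307674368000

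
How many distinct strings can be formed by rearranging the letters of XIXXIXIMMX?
10! / (3! × 5! × 2!) = 2520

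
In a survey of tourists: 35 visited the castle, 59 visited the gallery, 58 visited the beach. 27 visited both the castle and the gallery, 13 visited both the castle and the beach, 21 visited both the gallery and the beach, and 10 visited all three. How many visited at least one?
|A∪B∪C| = 35+59+58-27-13-21+10 = 101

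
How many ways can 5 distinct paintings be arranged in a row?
5! = 120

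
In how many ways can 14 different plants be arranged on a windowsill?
14! = 87178291200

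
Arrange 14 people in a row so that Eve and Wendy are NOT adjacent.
Total - adjacent = 14! - (14-1)!×2 = 87178291200 - 12454041600 = 74724249600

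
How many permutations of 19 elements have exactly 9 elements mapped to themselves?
Choose the 9 fixed points C(19,9) = 92378, derange the rest: !10 = Σ_{j=0}^{10} (-1)^j·10!/j! = 3628800 - 3628800 + 1814400 - 604800 + 151200 - 30240 + 5040 - 720 + 90 - 10 + 1 = 1334961. Product = 92378 × 1334961 = 123321027258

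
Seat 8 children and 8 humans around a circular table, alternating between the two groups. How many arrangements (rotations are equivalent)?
Fix one of the children: (8-1)! ways for the remaining children, × 8! ways for the humans = 5040 × 40320 = 203212800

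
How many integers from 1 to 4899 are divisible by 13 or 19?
⌊4899/13⌋ + ⌊4899/19⌋ - ⌊4899/247⌋ = 376 + 257 - 19 = 614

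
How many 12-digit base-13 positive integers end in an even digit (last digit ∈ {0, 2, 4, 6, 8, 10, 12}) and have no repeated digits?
Last∈{0,2,4,6,8,10,12}. Last=0: 479001600. Last nonzero: 6×11×P(11,10) = 2634508800. Total = 3113510400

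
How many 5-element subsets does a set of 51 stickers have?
C(51,5) = 51!/(5!×46!) = 2349060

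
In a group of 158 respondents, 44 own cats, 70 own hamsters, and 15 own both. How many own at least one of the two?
|A∪B| = |A| + |B| - |A∩B| = 44 + 70 - 15 = 99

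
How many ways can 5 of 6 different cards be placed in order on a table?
P(6,5) = 6!/(6-5)! = 720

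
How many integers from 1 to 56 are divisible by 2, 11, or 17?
⌊56/2⌋+⌊56/11⌋+⌊56/17⌋ - ⌊56/22⌋-⌊56/34⌋-⌊56/187⌋ + ⌊56/374⌋ = 28+5+3 - 2-1-0 + 0 = 33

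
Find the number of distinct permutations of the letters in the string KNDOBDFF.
8! / (2! × 2! × 1! × 1! × 1! × 1!) = 10080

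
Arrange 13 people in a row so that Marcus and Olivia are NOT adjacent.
Total - adjacent = 13! - (13-1)!×2 = 6227020800 - 958003200 = 5269017600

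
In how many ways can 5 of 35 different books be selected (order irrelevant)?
C(35,5) = 35!/(5!×30!) = 324632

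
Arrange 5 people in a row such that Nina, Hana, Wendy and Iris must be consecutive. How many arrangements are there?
Treat the 4 as one block: (5-4+1)! × 4! = 2 × 24 = 48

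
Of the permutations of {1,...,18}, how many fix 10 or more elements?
Exactly j fixed points: C(18,j)·!(18-j); sum over j ≥ 10 (derangement numbers via !m = (m-1)·(!(m-1) + !(m-2)): !0..!8 = 1, 0, 1, 2, 9, 44, 265, 1854, 14833). Σ_{j=10}^{18} C(18,j)·!(18-j) = C(18,10)·!8 + C(18,11)·!7 + C(18,12)·!6 + C(18,13)·!5 + C(18,14)·!4 + C(18,15)·!3 + C(18,16)·!2 + C(18,17)·!1 + C(18,18)·!0 = 43758·14833 + 31824·1854 + 18564·265 + 8568·44 + 3060·9 + 816·2 + 153·1 + 18·0 + 1·1 = 713389888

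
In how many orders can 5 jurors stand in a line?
5! = 120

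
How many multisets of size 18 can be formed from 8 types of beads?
C(18+8-1, 8-1) = C(25, 7) = 480700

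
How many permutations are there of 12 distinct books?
12! = 479001600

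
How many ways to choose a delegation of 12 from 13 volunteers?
C(13,12) = 13!/(12!×1!) = 13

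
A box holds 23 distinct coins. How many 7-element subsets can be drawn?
C(23,7) = 23!/(7!×16!) = 245157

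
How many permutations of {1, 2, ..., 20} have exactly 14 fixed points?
Choose the 14 fixed points C(20,14) = 38760, derange the rest: !6 = Σ_{j=0}^{6} (-1)^j·6!/j! = 720 - 720 + 360 - 120 + 30 - 6 + 1 = 265. Product = 38760 × 265 = 10271400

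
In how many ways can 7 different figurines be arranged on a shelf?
7! = 5040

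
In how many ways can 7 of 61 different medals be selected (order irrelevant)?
C(61,7) = 61!/(7!×54!) = 436270780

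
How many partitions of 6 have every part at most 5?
Let r_j(i) = number of partitions of i into parts ≤ j, for i = 0..6. r_1(i) = 1 for all i; r_j(i) = r_{j-1}(i) + r_j(i-j). Rows j = 2..5: ≤2: 1 1 2 2 3 3 4; ≤3: 1 1 2 3 4 5 7; ≤4: 1 1 2 3 5 6 9; ≤5: 1 1 2 3 5 7 10. r_5(6) = 10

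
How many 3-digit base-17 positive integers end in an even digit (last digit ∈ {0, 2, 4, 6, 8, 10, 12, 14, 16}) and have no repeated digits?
Last∈{0,2,4,6,8,10,12,14,16}. Last=0: 240. Last nonzero: 8×15×P(15,1) = 1800. Total = 2040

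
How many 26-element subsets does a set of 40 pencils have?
C(40,26) = 40!/(26!×14!) = 23206929840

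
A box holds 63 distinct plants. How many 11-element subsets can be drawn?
C(63,11) = 63!/(11!×52!) = 615790256823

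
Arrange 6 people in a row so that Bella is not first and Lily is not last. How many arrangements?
By inclusion-exclusion: 6! - 2×(6-1)! + (6-2)! = 720 - 240 + 24 = 504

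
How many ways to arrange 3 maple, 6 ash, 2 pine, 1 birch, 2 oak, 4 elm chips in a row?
18! / (3! × 6! × 2! × 1! × 2! × 4!) = 15437822400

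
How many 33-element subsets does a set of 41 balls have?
C(41,33) = 41!/(33!×8!) = 95548245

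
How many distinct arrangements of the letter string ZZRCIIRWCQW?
11! / (2! × 2! × 1! × 2! × 2! × 2!) = 1247400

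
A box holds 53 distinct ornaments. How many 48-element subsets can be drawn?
C(53,48) = 53!/(48!×5!) = 2869685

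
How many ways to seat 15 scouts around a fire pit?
Circular: fix one position, arrange the rest. (15-1)! = 87178291200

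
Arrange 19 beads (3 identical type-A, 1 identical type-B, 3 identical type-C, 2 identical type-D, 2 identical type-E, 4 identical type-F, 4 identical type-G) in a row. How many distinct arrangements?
19! / (3! × 1! × 3! × 2! × 2! × 4! × 4!) = 1466593128000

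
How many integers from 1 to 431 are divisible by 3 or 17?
⌊431/3⌋ + ⌊431/17⌋ - ⌊431/51⌋ = 143 + 25 - 8 = 160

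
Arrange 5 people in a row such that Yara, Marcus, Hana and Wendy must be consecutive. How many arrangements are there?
Treat the 4 as one block: (5-4+1)! × 4! = 2 × 24 = 48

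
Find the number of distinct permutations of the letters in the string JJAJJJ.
6! / (5! × 1!) = 6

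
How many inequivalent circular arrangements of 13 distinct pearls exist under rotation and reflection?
(13-1)!/2 = 479001600/2 = 239500800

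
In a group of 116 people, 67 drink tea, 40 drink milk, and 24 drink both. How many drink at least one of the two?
|A∪B| = |A| + |B| - |A∩B| = 67 + 40 - 24 = 83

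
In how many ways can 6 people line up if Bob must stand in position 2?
Fix one position: (6-1)! = 120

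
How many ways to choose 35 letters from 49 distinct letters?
C(49,35) = 49!/(35!×14!) = 675248872536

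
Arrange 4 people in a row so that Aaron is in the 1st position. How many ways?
Fix one position: (4-1)! = 6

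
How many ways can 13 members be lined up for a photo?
13! = 6227020800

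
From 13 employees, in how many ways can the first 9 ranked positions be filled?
P(13,9) = 13!/(13-9)! = 259459200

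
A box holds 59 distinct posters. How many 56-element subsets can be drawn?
C(59,56) = 59!/(56!×3!) = 32509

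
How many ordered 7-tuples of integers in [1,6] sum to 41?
Coefficient of x^41 in (x + x² + ... + x^6)^7. By inclusion-exclusion on dice exceeding 6: Σ_j (-1)^j C(7,j)·C(41-1-6j, 6) = C(7,0)·C(40,6) - C(7,1)·C(34,6) + C(7,2)·C(28,6) - C(7,3)·C(22,6) + C(7,4)·C(16,6) - C(7,5)·C(10,6) = 1·3838380 - 7·1344904 + 21·376740 - 35·74613 + 35·8008 - 21·210 = 7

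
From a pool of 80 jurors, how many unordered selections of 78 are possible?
C(80,78) = 80!/(78!×2!) = 3160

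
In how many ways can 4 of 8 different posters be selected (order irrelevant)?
C(8,4) = 8!/(4!×4!) = 70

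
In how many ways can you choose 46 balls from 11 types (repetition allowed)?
C(46+11-1, 11-1) = C(56, 10) = 35607051480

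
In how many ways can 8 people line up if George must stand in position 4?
Fix one position: (8-1)! = 5040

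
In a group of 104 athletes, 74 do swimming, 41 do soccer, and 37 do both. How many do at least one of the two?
|A∪B| = |A| + |B| - |A∩B| = 74 + 41 - 37 = 78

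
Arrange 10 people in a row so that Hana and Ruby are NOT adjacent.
Total - adjacent = 10! - (10-1)!×2 = 3628800 - 725760 = 2903040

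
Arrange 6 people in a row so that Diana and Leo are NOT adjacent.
Total - adjacent = 6! - (6-1)!×2 = 720 - 240 = 480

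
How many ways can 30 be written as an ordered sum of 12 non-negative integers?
C(30+12-1, 12-1) = C(41, 11) = 3159461968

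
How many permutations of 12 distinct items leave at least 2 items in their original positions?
Exactly j fixed points: C(12,j)·!(12-j); sum over j ≥ 2 (derangement numbers via !m = (m-1)·(!(m-1) + !(m-2)): !0..!10 = 1, 0, 1, 2, 9, 44, 265, 1854, 14833, 133496, 1334961). Σ_{j=2}^{12} C(12,j)·!(12-j) = C(12,2)·!10 + C(12,3)·!9 + C(12,4)·!8 + C(12,5)·!7 + C(12,6)·!6 + C(12,7)·!5 + C(12,8)·!4 + C(12,9)·!3 + C(12,10)·!2 + C(12,11)·!1 + C(12,12)·!0 = 66·1334961 + 220·133496 + 495·14833 + 792·1854 + 924·265 + 792·44 + 495·9 + 220·2 + 66·1 + 12·0 + 1·1 = 126571919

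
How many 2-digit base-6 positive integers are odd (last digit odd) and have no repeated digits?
Last∈{1,3,5}. Last=0: 0. Last nonzero: 3×4×P(4,0) = 12. Total = 12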